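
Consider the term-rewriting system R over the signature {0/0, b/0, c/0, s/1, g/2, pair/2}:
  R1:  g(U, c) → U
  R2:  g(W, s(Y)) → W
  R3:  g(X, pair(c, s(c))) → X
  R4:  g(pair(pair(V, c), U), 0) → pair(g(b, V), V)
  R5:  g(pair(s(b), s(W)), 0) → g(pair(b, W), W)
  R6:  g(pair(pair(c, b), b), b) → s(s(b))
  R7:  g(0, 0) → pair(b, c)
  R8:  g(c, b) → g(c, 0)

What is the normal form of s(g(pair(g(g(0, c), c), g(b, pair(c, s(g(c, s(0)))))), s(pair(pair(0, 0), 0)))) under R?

s(pair(0, b))

1. s(g(pair(g(g(0, c), c), g(b, pair(c, s(g(c, s(0)))))), s(pair(pair(0, 0), 0))))  →  s(pair(g(g(0, c), c), g(b, pair(c, s(g(c, s(0)))))))   [R2 at 1]
2. s(pair(g(g(0, c), c), g(b, pair(c, s(g(c, s(0)))))))  →  s(pair(g(0, c), g(b, pair(c, s(g(c, s(0)))))))   [R1 at 1.1]
3. s(pair(g(0, c), g(b, pair(c, s(g(c, s(0)))))))  →  s(pair(0, g(b, pair(c, s(g(c, s(0)))))))   [R1 at 1.1]
4. s(pair(0, g(b, pair(c, s(g(c, s(0)))))))  →  s(pair(0, g(b, pair(c, s(c)))))   [R2 at 1.2.2.2.1]
5. s(pair(0, g(b, pair(c, s(c)))))  →  s(pair(0, b))   [R3 at 1.2]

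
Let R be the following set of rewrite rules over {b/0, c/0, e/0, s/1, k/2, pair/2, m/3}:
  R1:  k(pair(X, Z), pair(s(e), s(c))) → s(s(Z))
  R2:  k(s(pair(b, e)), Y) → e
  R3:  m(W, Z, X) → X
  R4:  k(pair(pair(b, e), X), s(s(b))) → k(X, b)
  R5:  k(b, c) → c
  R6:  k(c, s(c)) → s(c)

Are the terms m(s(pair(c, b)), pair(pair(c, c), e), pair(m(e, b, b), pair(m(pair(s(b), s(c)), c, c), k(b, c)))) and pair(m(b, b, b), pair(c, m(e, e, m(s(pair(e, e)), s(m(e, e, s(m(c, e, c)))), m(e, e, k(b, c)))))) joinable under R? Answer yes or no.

Reduce t₁ = m(s(pair(c, b)), pair(pair(c, c), e), pair(m(e, b, b), pair(m(pair(s(b), s(c)), c, c), k(b, c)))):
1. m(s(pair(c, b)), pair(pair(c, c), e), pair(m(e, b, b), pair(m(pair(s(b), s(c)), c, c), k(b, c))))  →  pair(m(e, b, b), pair(m(pair(s(b), s(c)), c, c), k(b, c)))   [R3 at ε]
2. pair(m(e, b, b), pair(m(pair(s(b), s(c)), c, c), k(b, c)))  →  pair(b, pair(m(pair(s(b), s(c)), c, c), k(b, c)))   [R3 at 1]
3. pair(b, pair(m(pair(s(b), s(c)), c, c), k(b, c)))  →  pair(b, pair(c, k(b, c)))   [R3 at 2.1]
4. pair(b, pair(c, k(b, c)))  →  pair(b, pair(c, c))   [R5 at 2.2]

Reduce t₂ = pair(m(b, b, b), pair(c, m(e, e, m(s(pair(e, e)), s(m(e, e, s(m(c, e, c)))), m(e, e, k(b, c)))))):
1. pair(m(b, b, b), pair(c, m(e, e, m(s(pair(e, e)), s(m(e, e, s(m(c, e, c)))), m(e, e, k(b, c))))))  →  pair(b, pair(c, m(e, e, m(s(pair(e, e)), s(m(e, e, s(m(c, e, c)))), m(e, e, k(b, c))))))   [R3 at 1]
2. pair(b, pair(c, m(e, e, m(s(pair(e, e)), s(m(e, e, s(m(c, e, c)))), m(e, e, k(b, c))))))  →  pair(b, pair(c, m(s(pair(e, e)), s(m(e, e, s(m(c, e, c)))), m(e, e, k(b, c)))))   [R3 at 2.2]
3. pair(b, pair(c, m(s(pair(e, e)), s(m(e, e, s(m(c, e, c)))), m(e, e, k(b, c)))))  →  pair(b, pair(c, m(e, e, k(b, c))))   [R3 at 2.2]
4. pair(b, pair(c, m(e, e, k(b, c))))  →  pair(b, pair(c, k(b, c)))   [R3 at 2.2]
5. pair(b, pair(c, k(b, c)))  →  pair(b, pair(c, c))   [R5 at 2.2]

yes — NF(t₁) = pair(b, pair(c, c)), NF(t₂) = pair(b, pair(c, c))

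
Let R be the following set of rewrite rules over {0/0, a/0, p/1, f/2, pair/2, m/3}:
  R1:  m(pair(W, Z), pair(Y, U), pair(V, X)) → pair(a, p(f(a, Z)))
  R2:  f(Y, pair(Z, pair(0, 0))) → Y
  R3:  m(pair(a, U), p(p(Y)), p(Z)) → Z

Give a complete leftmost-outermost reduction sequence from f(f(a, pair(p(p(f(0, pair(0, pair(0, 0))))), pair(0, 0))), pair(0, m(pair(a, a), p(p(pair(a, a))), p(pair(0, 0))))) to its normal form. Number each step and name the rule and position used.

a

1. f(f(a, pair(p(p(f(0, pair(0, pair(0, 0))))), pair(0, 0))), pair(0, m(pair(a, a), p(p(pair(a, a))), p(pair(0, 0)))))  →  f(a, pair(0, m(pair(a, a), p(p(pair(a, a))), p(pair(0, 0)))))   [R2 at 1]
2. f(a, pair(0, m(pair(a, a), p(p(pair(a, a))), p(pair(0, 0)))))  →  f(a, pair(0, pair(0, 0)))   [R3 at 2.2]
3. f(a, pair(0, pair(0, 0)))  →  a   [R2 at ε]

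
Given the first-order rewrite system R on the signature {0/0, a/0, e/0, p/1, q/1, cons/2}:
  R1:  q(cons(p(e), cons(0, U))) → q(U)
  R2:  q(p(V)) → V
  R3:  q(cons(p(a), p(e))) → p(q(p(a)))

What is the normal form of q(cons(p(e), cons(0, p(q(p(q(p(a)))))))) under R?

1. q(cons(p(e), cons(0, p(q(p(q(p(a))))))))  →  q(p(q(p(q(p(a))))))   [R1 at ε]
2. q(p(q(p(q(p(a))))))  →  q(p(q(p(a))))   [R2 at ε]
3. q(p(q(p(a))))  →  q(p(a))   [R2 at ε]
4. q(p(a))  →  a   [R2 at ε]

a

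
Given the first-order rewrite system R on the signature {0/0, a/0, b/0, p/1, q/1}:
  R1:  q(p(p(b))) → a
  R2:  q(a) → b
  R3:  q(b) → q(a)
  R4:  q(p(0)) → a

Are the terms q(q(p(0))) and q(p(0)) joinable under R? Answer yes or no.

Reduce t₁ = q(q(p(0))):
1. q(q(p(0)))  →  q(a)   [R4 at 1]
2. q(a)  →  b   [R2 at ε]

Reduce t₂ = q(p(0)):
1. q(p(0))  →  a   [R4 at ε]

no — NF(t₁) = b, NF(t₂) = a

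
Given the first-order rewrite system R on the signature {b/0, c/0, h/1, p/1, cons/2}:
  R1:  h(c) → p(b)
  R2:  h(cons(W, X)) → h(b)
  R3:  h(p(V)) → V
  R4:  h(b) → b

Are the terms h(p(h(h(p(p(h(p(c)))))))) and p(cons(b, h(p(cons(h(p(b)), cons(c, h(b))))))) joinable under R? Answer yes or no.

no — NF(t₁) = c, NF(t₂) = p(cons(b, cons(b, cons(c, b))))

Reduce t₁ = h(p(h(h(p(p(h(p(c)))))))):
1. h(p(h(h(p(p(h(p(c))))))))  →  h(h(p(p(h(p(c))))))   [R3 at ε]
2. h(h(p(p(h(p(c))))))  →  h(p(h(p(c))))   [R3 at 1]
3. h(p(h(p(c))))  →  h(p(c))   [R3 at ε]
4. h(p(c))  →  c   [R3 at ε]

Reduce t₂ = p(cons(b, h(p(cons(h(p(b)), cons(c, h(b))))))):
1. p(cons(b, h(p(cons(h(p(b)), cons(c, h(b)))))))  →  p(cons(b, cons(h(p(b)), cons(c, h(b)))))   [R3 at 1.2]
2. p(cons(b, cons(h(p(b)), cons(c, h(b)))))  →  p(cons(b, cons(b, cons(c, h(b)))))   [R3 at 1.2.1]
3. p(cons(b, cons(b, cons(c, h(b)))))  →  p(cons(b, cons(b, cons(c, b))))   [R4 at 1.2.2.2]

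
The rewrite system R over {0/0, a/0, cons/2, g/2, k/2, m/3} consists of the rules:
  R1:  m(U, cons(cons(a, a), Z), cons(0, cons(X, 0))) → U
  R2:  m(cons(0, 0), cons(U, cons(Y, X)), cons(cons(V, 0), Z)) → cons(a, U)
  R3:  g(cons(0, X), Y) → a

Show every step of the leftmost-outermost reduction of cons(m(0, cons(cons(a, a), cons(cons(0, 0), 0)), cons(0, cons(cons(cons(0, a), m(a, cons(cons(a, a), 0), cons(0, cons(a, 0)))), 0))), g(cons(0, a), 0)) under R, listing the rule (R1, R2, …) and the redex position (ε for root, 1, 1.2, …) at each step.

cons(0, a)

1. cons(m(0, cons(cons(a, a), cons(cons(0, 0), 0)), cons(0, cons(cons(cons(0, a), m(a, cons(cons(a, a), 0), cons(0, cons(a, 0)))), 0))), g(cons(0, a), 0))  →  cons(0, g(cons(0, a), 0))   [R1 at 1]
2. cons(0, g(cons(0, a), 0))  →  cons(0, a)   [R3 at 2]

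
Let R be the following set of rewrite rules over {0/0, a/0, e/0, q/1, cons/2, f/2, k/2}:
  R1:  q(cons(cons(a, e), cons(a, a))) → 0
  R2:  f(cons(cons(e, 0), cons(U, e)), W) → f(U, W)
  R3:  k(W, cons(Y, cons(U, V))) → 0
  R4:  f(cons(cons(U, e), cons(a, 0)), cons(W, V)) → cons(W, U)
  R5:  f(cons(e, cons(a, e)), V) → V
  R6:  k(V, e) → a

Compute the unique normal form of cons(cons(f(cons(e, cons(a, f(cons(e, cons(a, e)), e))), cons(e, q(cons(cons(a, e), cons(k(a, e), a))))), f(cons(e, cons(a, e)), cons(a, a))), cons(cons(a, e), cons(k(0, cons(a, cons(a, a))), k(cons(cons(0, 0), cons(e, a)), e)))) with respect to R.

cons(cons(cons(e, 0), cons(a, a)), cons(cons(a, e), cons(0, a)))

1. cons(cons(f(cons(e, cons(a, f(cons(e, cons(a, e)), e))), cons(e, q(cons(cons(a, e), cons(k(a, e), a))))), f(cons(e, cons(a, e)), cons(a, a))), cons(cons(a, e), cons(k(0, cons(a, cons(a, a))), k(cons(cons(0, 0), cons(e, a)), e))))  →  cons(cons(f(cons(e, cons(a, e)), cons(e, q(cons(cons(a, e), cons(k(a, e), a))))), f(cons(e, cons(a, e)), cons(a, a))), cons(cons(a, e), cons(k(0, cons(a, cons(a, a))), k(cons(cons(0, 0), cons(e, a)), e))))   [R5 at 1.1.1.2.2]
2. cons(cons(f(cons(e, cons(a, e)), cons(e, q(cons(cons(a, e), cons(k(a, e), a))))), f(cons(e, cons(a, e)), cons(a, a))), cons(cons(a, e), cons(k(0, cons(a, cons(a, a))), k(cons(cons(0, 0), cons(e, a)), e))))  →  cons(cons(cons(e, q(cons(cons(a, e), cons(k(a, e), a)))), f(cons(e, cons(a, e)), cons(a, a))), cons(cons(a, e), cons(k(0, cons(a, cons(a, a))), k(cons(cons(0, 0), cons(e, a)), e))))   [R5 at 1.1]
3. cons(cons(cons(e, q(cons(cons(a, e), cons(k(a, e), a)))), f(cons(e, cons(a, e)), cons(a, a))), cons(cons(a, e), cons(k(0, cons(a, cons(a, a))), k(cons(cons(0, 0), cons(e, a)), e))))  →  cons(cons(cons(e, q(cons(cons(a, e), cons(a, a)))), f(cons(e, cons(a, e)), cons(a, a))), cons(cons(a, e), cons(k(0, cons(a, cons(a, a))), k(cons(cons(0, 0), cons(e, a)), e))))   [R6 at 1.1.2.1.2.1]
4. cons(cons(cons(e, q(cons(cons(a, e), cons(a, a)))), f(cons(e, cons(a, e)), cons(a, a))), cons(cons(a, e), cons(k(0, cons(a, cons(a, a))), k(cons(cons(0, 0), cons(e, a)), e))))  →  cons(cons(cons(e, 0), f(cons(e, cons(a, e)), cons(a, a))), cons(cons(a, e), cons(k(0, cons(a, cons(a, a))), k(cons(cons(0, 0), cons(e, a)), e))))   [R1 at 1.1.2]
5. cons(cons(cons(e, 0), f(cons(e, cons(a, e)), cons(a, a))), cons(cons(a, e), cons(k(0, cons(a, cons(a, a))), k(cons(cons(0, 0), cons(e, a)), e))))  →  cons(cons(cons(e, 0), cons(a, a)), cons(cons(a, e), cons(k(0, cons(a, cons(a, a))), k(cons(cons(0, 0), cons(e, a)), e))))   [R5 at 1.2]
6. cons(cons(cons(e, 0), cons(a, a)), cons(cons(a, e), cons(k(0, cons(a, cons(a, a))), k(cons(cons(0, 0), cons(e, a)), e))))  →  cons(cons(cons(e, 0), cons(a, a)), cons(cons(a, e), cons(0, k(cons(cons(0, 0), cons(e, a)), e))))   [R3 at 2.2.1]
7. cons(cons(cons(e, 0), cons(a, a)), cons(cons(a, e), cons(0, k(cons(cons(0, 0), cons(e, a)), e))))  →  cons(cons(cons(e, 0), cons(a, a)), cons(cons(a, e), cons(0, a)))   [R6 at 2.2.2]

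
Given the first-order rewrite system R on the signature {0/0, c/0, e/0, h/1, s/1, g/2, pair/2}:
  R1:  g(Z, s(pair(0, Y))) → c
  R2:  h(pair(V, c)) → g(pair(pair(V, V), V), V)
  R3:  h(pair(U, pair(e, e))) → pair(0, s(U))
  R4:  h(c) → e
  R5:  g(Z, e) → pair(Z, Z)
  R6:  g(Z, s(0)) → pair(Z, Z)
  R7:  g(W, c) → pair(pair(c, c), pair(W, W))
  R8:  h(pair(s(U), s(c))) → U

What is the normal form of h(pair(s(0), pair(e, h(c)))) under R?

pair(0, s(s(0)))

1. h(pair(s(0), pair(e, h(c))))  →  h(pair(s(0), pair(e, e)))   [R4 at 1.2.2]
2. h(pair(s(0), pair(e, e)))  →  pair(0, s(s(0)))   [R3 at ε]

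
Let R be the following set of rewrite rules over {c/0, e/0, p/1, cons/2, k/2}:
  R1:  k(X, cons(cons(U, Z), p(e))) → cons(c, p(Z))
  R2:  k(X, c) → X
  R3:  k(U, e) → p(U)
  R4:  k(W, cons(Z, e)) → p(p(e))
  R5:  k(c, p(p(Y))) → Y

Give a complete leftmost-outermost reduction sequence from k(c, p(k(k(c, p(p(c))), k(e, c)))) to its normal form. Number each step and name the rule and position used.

1. k(c, p(k(k(c, p(p(c))), k(e, c))))  →  k(c, p(k(c, k(e, c))))   [R5 at 2.1.1]
2. k(c, p(k(c, k(e, c))))  →  k(c, p(k(c, e)))   [R2 at 2.1.2]
3. k(c, p(k(c, e)))  →  k(c, p(p(c)))   [R3 at 2.1]
4. k(c, p(p(c)))  →  c   [R5 at ε]

c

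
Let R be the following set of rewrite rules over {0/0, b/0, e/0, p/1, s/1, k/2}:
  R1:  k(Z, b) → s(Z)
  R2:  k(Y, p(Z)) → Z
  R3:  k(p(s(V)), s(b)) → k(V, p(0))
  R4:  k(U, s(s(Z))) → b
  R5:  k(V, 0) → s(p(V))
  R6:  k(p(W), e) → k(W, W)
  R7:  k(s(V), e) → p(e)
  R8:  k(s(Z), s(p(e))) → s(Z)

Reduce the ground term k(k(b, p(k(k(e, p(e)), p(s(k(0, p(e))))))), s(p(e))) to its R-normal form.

s(e)

1. k(k(b, p(k(k(e, p(e)), p(s(k(0, p(e))))))), s(p(e)))  →  k(k(k(e, p(e)), p(s(k(0, p(e))))), s(p(e)))   [R2 at 1]
2. k(k(k(e, p(e)), p(s(k(0, p(e))))), s(p(e)))  →  k(s(k(0, p(e))), s(p(e)))   [R2 at 1]
3. k(s(k(0, p(e))), s(p(e)))  →  s(k(0, p(e)))   [R8 at ε]
4. s(k(0, p(e)))  →  s(e)   [R2 at 1]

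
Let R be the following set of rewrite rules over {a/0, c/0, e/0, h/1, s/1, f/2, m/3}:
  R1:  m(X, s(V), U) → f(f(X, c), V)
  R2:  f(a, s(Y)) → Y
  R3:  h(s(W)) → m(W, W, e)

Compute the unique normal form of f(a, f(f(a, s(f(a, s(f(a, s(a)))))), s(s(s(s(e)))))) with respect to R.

s(s(e))

1. f(a, f(f(a, s(f(a, s(f(a, s(a)))))), s(s(s(s(e))))))  →  f(a, f(f(a, s(f(a, s(a)))), s(s(s(s(e))))))   [R2 at 2.1]
2. f(a, f(f(a, s(f(a, s(a)))), s(s(s(s(e))))))  →  f(a, f(f(a, s(a)), s(s(s(s(e))))))   [R2 at 2.1]
3. f(a, f(f(a, s(a)), s(s(s(s(e))))))  →  f(a, f(a, s(s(s(s(e))))))   [R2 at 2.1]
4. f(a, f(a, s(s(s(s(e))))))  →  f(a, s(s(s(e))))   [R2 at 2]
5. f(a, s(s(s(e))))  →  s(s(e))   [R2 at ε]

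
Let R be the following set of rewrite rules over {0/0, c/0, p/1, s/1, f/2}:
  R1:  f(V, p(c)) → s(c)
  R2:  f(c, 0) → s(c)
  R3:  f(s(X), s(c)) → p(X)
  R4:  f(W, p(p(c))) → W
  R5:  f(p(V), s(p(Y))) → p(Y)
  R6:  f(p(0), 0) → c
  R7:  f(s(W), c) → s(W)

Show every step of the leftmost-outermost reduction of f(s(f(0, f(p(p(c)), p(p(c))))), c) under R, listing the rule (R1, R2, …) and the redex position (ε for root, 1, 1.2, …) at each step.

s(0)

1. f(s(f(0, f(p(p(c)), p(p(c))))), c)  →  s(f(0, f(p(p(c)), p(p(c)))))   [R7 at ε]
2. s(f(0, f(p(p(c)), p(p(c)))))  →  s(f(0, p(p(c))))   [R4 at 1.2]
3. s(f(0, p(p(c))))  →  s(0)   [R4 at 1]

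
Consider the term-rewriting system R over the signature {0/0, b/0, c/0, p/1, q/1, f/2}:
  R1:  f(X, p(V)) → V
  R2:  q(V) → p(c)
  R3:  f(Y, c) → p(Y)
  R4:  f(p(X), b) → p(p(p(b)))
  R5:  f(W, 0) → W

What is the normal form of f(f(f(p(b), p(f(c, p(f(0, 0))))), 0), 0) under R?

0

1. f(f(f(p(b), p(f(c, p(f(0, 0))))), 0), 0)  →  f(f(p(b), p(f(c, p(f(0, 0))))), 0)   [R5 at ε]
2. f(f(p(b), p(f(c, p(f(0, 0))))), 0)  →  f(p(b), p(f(c, p(f(0, 0)))))   [R5 at ε]
3. f(p(b), p(f(c, p(f(0, 0)))))  →  f(c, p(f(0, 0)))   [R1 at ε]
4. f(c, p(f(0, 0)))  →  f(0, 0)   [R1 at ε]
5. f(0, 0)  →  0   [R5 at ε]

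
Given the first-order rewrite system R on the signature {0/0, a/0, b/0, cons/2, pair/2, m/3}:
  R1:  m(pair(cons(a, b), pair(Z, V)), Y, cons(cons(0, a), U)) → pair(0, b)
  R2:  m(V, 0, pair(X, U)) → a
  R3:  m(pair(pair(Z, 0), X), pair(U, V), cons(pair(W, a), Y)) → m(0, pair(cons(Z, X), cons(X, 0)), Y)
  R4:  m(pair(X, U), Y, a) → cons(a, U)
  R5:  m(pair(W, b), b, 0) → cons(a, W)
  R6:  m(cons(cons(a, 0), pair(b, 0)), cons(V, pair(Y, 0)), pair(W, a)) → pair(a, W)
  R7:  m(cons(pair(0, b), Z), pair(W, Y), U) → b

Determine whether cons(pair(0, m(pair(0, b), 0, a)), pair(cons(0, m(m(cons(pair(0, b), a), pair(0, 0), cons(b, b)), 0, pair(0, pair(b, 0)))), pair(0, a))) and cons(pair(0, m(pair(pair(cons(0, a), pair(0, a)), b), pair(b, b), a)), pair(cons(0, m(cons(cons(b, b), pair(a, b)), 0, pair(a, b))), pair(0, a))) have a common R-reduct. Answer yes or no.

Reduce t₁ = cons(pair(0, m(pair(0, b), 0, a)), pair(cons(0, m(m(cons(pair(0, b), a), pair(0, 0), cons(b, b)), 0, pair(0, pair(b, 0)))), pair(0, a))):
1. cons(pair(0, m(pair(0, b), 0, a)), pair(cons(0, m(m(cons(pair(0, b), a), pair(0, 0), cons(b, b)), 0, pair(0, pair(b, 0)))), pair(0, a)))  →  cons(pair(0, cons(a, b)), pair(cons(0, m(m(cons(pair(0, b), a), pair(0, 0), cons(b, b)), 0, pair(0, pair(b, 0)))), pair(0, a)))   [R4 at 1.2]
2. cons(pair(0, cons(a, b)), pair(cons(0, m(m(cons(pair(0, b), a), pair(0, 0), cons(b, b)), 0, pair(0, pair(b, 0)))), pair(0, a)))  →  cons(pair(0, cons(a, b)), pair(cons(0, a), pair(0, a)))   [R2 at 2.1.2]

Reduce t₂ = cons(pair(0, m(pair(pair(cons(0, a), pair(0, a)), b), pair(b, b), a)), pair(cons(0, m(cons(cons(b, b), pair(a, b)), 0, pair(a, b))), pair(0, a))):
1. cons(pair(0, m(pair(pair(cons(0, a), pair(0, a)), b), pair(b, b), a)), pair(cons(0, m(cons(cons(b, b), pair(a, b)), 0, pair(a, b))), pair(0, a)))  →  cons(pair(0, cons(a, b)), pair(cons(0, m(cons(cons(b, b), pair(a, b)), 0, pair(a, b))), pair(0, a)))   [R4 at 1.2]
2. cons(pair(0, cons(a, b)), pair(cons(0, m(cons(cons(b, b), pair(a, b)), 0, pair(a, b))), pair(0, a)))  →  cons(pair(0, cons(a, b)), pair(cons(0, a), pair(0, a)))   [R2 at 2.1.2]

yes — NF(t₁) = cons(pair(0, cons(a, b)), pair(cons(0, a), pair(0, a))), NF(t₂) = cons(pair(0, cons(a, b)), pair(cons(0, a), pair(0, a)))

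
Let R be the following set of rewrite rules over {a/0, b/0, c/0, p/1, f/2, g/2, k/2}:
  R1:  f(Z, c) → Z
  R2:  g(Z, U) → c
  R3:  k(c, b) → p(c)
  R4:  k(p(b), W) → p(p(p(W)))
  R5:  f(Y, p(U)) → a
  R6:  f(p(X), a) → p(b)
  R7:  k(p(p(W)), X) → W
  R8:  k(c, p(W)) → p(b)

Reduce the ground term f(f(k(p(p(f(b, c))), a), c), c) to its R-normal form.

b

1. f(f(k(p(p(f(b, c))), a), c), c)  →  f(k(p(p(f(b, c))), a), c)   [R1 at ε]
2. f(k(p(p(f(b, c))), a), c)  →  k(p(p(f(b, c))), a)   [R1 at ε]
3. k(p(p(f(b, c))), a)  →  f(b, c)   [R7 at ε]
4. f(b, c)  →  b   [R1 at ε]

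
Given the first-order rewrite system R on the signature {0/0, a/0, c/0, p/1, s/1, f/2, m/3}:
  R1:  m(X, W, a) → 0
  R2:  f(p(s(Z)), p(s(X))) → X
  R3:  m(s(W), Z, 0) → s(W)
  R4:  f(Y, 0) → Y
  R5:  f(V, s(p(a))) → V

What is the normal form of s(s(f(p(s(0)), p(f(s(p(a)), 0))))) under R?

1. s(s(f(p(s(0)), p(f(s(p(a)), 0)))))  →  s(s(f(p(s(0)), p(s(p(a))))))   [R4 at 1.1.2.1]
2. s(s(f(p(s(0)), p(s(p(a))))))  →  s(s(p(a)))   [R2 at 1.1]

s(s(p(a)))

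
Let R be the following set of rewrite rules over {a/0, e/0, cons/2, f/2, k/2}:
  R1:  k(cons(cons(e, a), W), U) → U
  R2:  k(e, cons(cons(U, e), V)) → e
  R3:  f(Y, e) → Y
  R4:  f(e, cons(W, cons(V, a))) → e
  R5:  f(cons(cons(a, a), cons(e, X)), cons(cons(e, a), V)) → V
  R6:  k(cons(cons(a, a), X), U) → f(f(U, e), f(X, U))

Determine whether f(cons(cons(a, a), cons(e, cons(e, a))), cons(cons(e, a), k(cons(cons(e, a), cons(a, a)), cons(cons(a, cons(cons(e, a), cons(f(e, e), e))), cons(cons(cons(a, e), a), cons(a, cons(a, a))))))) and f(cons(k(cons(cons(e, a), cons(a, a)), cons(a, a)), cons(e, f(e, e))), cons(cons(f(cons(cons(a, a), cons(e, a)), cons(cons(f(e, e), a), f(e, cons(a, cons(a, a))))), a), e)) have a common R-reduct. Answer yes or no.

no — NF(t₁) = cons(cons(a, cons(cons(e, a), cons(e, e))), cons(cons(cons(a, e), a), cons(a, cons(a, a)))), NF(t₂) = e

Reduce t₁ = f(cons(cons(a, a), cons(e, cons(e, a))), cons(cons(e, a), k(cons(cons(e, a), cons(a, a)), cons(cons(a, cons(cons(e, a), cons(f(e, e), e))), cons(cons(cons(a, e), a), cons(a, cons(a, a))))))):
1. f(cons(cons(a, a), cons(e, cons(e, a))), cons(cons(e, a), k(cons(cons(e, a), cons(a, a)), cons(cons(a, cons(cons(e, a), cons(f(e, e), e))), cons(cons(cons(a, e), a), cons(a, cons(a, a)))))))  →  k(cons(cons(e, a), cons(a, a)), cons(cons(a, cons(cons(e, a), cons(f(e, e), e))), cons(cons(cons(a, e), a), cons(a, cons(a, a)))))   [R5 at ε]
2. k(cons(cons(e, a), cons(a, a)), cons(cons(a, cons(cons(e, a), cons(f(e, e), e))), cons(cons(cons(a, e), a), cons(a, cons(a, a)))))  →  cons(cons(a, cons(cons(e, a), cons(f(e, e), e))), cons(cons(cons(a, e), a), cons(a, cons(a, a))))   [R1 at ε]
3. cons(cons(a, cons(cons(e, a), cons(f(e, e), e))), cons(cons(cons(a, e), a), cons(a, cons(a, a))))  →  cons(cons(a, cons(cons(e, a), cons(e, e))), cons(cons(cons(a, e), a), cons(a, cons(a, a))))   [R3 at 1.2.2.1]

Reduce t₂ = f(cons(k(cons(cons(e, a), cons(a, a)), cons(a, a)), cons(e, f(e, e))), cons(cons(f(cons(cons(a, a), cons(e, a)), cons(cons(f(e, e), a), f(e, cons(a, cons(a, a))))), a), e)):
1. f(cons(k(cons(cons(e, a), cons(a, a)), cons(a, a)), cons(e, f(e, e))), cons(cons(f(cons(cons(a, a), cons(e, a)), cons(cons(f(e, e), a), f(e, cons(a, cons(a, a))))), a), e))  →  f(cons(cons(a, a), cons(e, f(e, e))), cons(cons(f(cons(cons(a, a), cons(e, a)), cons(cons(f(e, e), a), f(e, cons(a, cons(a, a))))), a), e))   [R1 at 1.1]
2. f(cons(cons(a, a), cons(e, f(e, e))), cons(cons(f(cons(cons(a, a), cons(e, a)), cons(cons(f(e, e), a), f(e, cons(a, cons(a, a))))), a), e))  →  f(cons(cons(a, a), cons(e, e)), cons(cons(f(cons(cons(a, a), cons(e, a)), cons(cons(f(e, e), a), f(e, cons(a, cons(a, a))))), a), e))   [R3 at 1.2.2]
3. f(cons(cons(a, a), cons(e, e)), cons(cons(f(cons(cons(a, a), cons(e, a)), cons(cons(f(e, e), a), f(e, cons(a, cons(a, a))))), a), e))  →  f(cons(cons(a, a), cons(e, e)), cons(cons(f(cons(cons(a, a), cons(e, a)), cons(cons(e, a), f(e, cons(a, cons(a, a))))), a), e))   [R3 at 2.1.1.2.1.1]
4. f(cons(cons(a, a), cons(e, e)), cons(cons(f(cons(cons(a, a), cons(e, a)), cons(cons(e, a), f(e, cons(a, cons(a, a))))), a), e))  →  f(cons(cons(a, a), cons(e, e)), cons(cons(f(e, cons(a, cons(a, a))), a), e))   [R5 at 2.1.1]
5. f(cons(cons(a, a), cons(e, e)), cons(cons(f(e, cons(a, cons(a, a))), a), e))  →  f(cons(cons(a, a), cons(e, e)), cons(cons(e, a), e))   [R4 at 2.1.1]
6. f(cons(cons(a, a), cons(e, e)), cons(cons(e, a), e))  →  e   [R5 at ε]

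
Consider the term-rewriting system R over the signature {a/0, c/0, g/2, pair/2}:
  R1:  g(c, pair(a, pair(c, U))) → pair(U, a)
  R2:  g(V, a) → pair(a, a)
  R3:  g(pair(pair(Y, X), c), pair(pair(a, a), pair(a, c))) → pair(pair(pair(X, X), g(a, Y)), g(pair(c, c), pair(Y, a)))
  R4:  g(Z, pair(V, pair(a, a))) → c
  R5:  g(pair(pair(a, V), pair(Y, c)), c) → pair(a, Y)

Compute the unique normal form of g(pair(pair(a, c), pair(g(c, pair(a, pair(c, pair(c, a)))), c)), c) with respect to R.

1. g(pair(pair(a, c), pair(g(c, pair(a, pair(c, pair(c, a)))), c)), c)  →  pair(a, g(c, pair(a, pair(c, pair(c, a)))))   [R5 at ε]
2. pair(a, g(c, pair(a, pair(c, pair(c, a)))))  →  pair(a, pair(pair(c, a), a))   [R1 at 2]

pair(a, pair(pair(c, a), a))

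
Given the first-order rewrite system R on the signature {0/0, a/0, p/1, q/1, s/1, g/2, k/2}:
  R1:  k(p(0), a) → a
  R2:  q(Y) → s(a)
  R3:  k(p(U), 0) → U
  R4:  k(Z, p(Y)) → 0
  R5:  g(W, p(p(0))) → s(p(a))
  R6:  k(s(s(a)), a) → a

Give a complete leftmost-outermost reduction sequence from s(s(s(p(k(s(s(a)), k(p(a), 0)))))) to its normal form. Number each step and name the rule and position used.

s(s(s(p(a))))

1. s(s(s(p(k(s(s(a)), k(p(a), 0))))))  →  s(s(s(p(k(s(s(a)), a)))))   [R3 at 1.1.1.1.2]
2. s(s(s(p(k(s(s(a)), a)))))  →  s(s(s(p(a))))   [R6 at 1.1.1.1]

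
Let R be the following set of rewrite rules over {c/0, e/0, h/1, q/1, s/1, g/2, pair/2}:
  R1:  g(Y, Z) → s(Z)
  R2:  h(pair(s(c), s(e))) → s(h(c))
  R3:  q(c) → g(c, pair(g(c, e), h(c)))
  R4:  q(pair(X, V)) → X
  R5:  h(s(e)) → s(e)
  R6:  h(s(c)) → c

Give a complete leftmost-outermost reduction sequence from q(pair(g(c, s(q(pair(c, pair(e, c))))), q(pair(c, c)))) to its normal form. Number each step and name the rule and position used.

s(s(c))

1. q(pair(g(c, s(q(pair(c, pair(e, c))))), q(pair(c, c))))  →  g(c, s(q(pair(c, pair(e, c)))))   [R4 at ε]
2. g(c, s(q(pair(c, pair(e, c)))))  →  s(s(q(pair(c, pair(e, c)))))   [R1 at ε]
3. s(s(q(pair(c, pair(e, c)))))  →  s(s(c))   [R4 at 1.1]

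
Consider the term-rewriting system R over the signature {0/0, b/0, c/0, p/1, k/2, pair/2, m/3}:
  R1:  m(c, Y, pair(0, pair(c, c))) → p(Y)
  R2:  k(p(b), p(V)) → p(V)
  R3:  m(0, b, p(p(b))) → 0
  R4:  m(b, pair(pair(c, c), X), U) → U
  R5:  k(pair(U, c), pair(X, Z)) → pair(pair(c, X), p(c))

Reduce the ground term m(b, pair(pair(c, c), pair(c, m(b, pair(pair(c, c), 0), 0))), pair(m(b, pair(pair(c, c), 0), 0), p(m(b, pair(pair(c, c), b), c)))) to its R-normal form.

pair(0, p(c))

1. m(b, pair(pair(c, c), pair(c, m(b, pair(pair(c, c), 0), 0))), pair(m(b, pair(pair(c, c), 0), 0), p(m(b, pair(pair(c, c), b), c))))  →  pair(m(b, pair(pair(c, c), 0), 0), p(m(b, pair(pair(c, c), b), c)))   [R4 at ε]
2. pair(m(b, pair(pair(c, c), 0), 0), p(m(b, pair(pair(c, c), b), c)))  →  pair(0, p(m(b, pair(pair(c, c), b), c)))   [R4 at 1]
3. pair(0, p(m(b, pair(pair(c, c), b), c)))  →  pair(0, p(c))   [R4 at 2.1]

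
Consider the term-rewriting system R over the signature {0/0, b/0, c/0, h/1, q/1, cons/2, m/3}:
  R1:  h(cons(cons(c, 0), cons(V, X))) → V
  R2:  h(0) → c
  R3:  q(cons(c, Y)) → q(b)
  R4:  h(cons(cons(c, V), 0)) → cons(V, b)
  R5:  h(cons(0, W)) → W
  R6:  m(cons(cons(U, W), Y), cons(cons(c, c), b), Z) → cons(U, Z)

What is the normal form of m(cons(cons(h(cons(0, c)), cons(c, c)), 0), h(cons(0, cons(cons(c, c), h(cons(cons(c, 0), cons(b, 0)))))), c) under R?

cons(c, c)

1. m(cons(cons(h(cons(0, c)), cons(c, c)), 0), h(cons(0, cons(cons(c, c), h(cons(cons(c, 0), cons(b, 0)))))), c)  →  m(cons(cons(c, cons(c, c)), 0), h(cons(0, cons(cons(c, c), h(cons(cons(c, 0), cons(b, 0)))))), c)   [R5 at 1.1.1]
2. m(cons(cons(c, cons(c, c)), 0), h(cons(0, cons(cons(c, c), h(cons(cons(c, 0), cons(b, 0)))))), c)  →  m(cons(cons(c, cons(c, c)), 0), cons(cons(c, c), h(cons(cons(c, 0), cons(b, 0)))), c)   [R5 at 2]
3. m(cons(cons(c, cons(c, c)), 0), cons(cons(c, c), h(cons(cons(c, 0), cons(b, 0)))), c)  →  m(cons(cons(c, cons(c, c)), 0), cons(cons(c, c), b), c)   [R1 at 2.2]
4. m(cons(cons(c, cons(c, c)), 0), cons(cons(c, c), b), c)  →  cons(c, c)   [R6 at ε]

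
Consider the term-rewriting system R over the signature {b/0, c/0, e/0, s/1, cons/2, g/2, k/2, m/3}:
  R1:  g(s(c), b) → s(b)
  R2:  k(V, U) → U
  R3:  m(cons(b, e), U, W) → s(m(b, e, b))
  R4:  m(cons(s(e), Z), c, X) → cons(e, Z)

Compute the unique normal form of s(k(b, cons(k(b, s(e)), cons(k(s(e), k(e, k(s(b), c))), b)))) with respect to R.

1. s(k(b, cons(k(b, s(e)), cons(k(s(e), k(e, k(s(b), c))), b))))  →  s(cons(k(b, s(e)), cons(k(s(e), k(e, k(s(b), c))), b)))   [R2 at 1]
2. s(cons(k(b, s(e)), cons(k(s(e), k(e, k(s(b), c))), b)))  →  s(cons(s(e), cons(k(s(e), k(e, k(s(b), c))), b)))   [R2 at 1.1]
3. s(cons(s(e), cons(k(s(e), k(e, k(s(b), c))), b)))  →  s(cons(s(e), cons(k(e, k(s(b), c)), b)))   [R2 at 1.2.1]
4. s(cons(s(e), cons(k(e, k(s(b), c)), b)))  →  s(cons(s(e), cons(k(s(b), c), b)))   [R2 at 1.2.1]
5. s(cons(s(e), cons(k(s(b), c), b)))  →  s(cons(s(e), cons(c, b)))   [R2 at 1.2.1]

s(cons(s(e), cons(c, b)))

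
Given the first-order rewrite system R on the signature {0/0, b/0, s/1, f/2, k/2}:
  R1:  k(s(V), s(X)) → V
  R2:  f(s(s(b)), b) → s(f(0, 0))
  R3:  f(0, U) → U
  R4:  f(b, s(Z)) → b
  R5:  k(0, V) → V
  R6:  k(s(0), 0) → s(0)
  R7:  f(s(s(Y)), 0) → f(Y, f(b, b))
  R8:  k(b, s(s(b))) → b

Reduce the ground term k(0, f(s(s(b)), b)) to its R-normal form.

1. k(0, f(s(s(b)), b))  →  f(s(s(b)), b)   [R5 at ε]
2. f(s(s(b)), b)  →  s(f(0, 0))   [R2 at ε]
3. s(f(0, 0))  →  s(0)   [R3 at 1]

s(0)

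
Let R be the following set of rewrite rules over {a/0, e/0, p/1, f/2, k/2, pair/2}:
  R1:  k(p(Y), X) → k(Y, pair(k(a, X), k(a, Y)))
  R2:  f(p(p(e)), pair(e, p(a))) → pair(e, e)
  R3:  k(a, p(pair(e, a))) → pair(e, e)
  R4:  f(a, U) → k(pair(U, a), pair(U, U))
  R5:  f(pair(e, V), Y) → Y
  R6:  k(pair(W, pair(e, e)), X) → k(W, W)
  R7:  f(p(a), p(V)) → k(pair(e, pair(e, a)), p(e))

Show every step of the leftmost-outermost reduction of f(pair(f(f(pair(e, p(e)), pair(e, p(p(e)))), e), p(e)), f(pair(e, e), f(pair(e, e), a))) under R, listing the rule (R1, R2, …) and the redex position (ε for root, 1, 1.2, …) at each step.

a

1. f(pair(f(f(pair(e, p(e)), pair(e, p(p(e)))), e), p(e)), f(pair(e, e), f(pair(e, e), a)))  →  f(pair(f(pair(e, p(p(e))), e), p(e)), f(pair(e, e), f(pair(e, e), a)))   [R5 at 1.1.1]
2. f(pair(f(pair(e, p(p(e))), e), p(e)), f(pair(e, e), f(pair(e, e), a)))  →  f(pair(e, p(e)), f(pair(e, e), f(pair(e, e), a)))   [R5 at 1.1]
3. f(pair(e, p(e)), f(pair(e, e), f(pair(e, e), a)))  →  f(pair(e, e), f(pair(e, e), a))   [R5 at ε]
4. f(pair(e, e), f(pair(e, e), a))  →  f(pair(e, e), a)   [R5 at ε]
5. f(pair(e, e), a)  →  a   [R5 at ε]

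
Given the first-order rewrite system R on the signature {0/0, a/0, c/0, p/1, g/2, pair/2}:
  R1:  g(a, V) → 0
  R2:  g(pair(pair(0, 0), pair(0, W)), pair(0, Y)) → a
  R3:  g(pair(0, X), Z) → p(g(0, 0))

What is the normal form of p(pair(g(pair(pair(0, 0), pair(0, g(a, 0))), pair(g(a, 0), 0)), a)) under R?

1. p(pair(g(pair(pair(0, 0), pair(0, g(a, 0))), pair(g(a, 0), 0)), a))  →  p(pair(g(pair(pair(0, 0), pair(0, 0)), pair(g(a, 0), 0)), a))   [R1 at 1.1.1.2.2]
2. p(pair(g(pair(pair(0, 0), pair(0, 0)), pair(g(a, 0), 0)), a))  →  p(pair(g(pair(pair(0, 0), pair(0, 0)), pair(0, 0)), a))   [R1 at 1.1.2.1]
3. p(pair(g(pair(pair(0, 0), pair(0, 0)), pair(0, 0)), a))  →  p(pair(a, a))   [R2 at 1.1]

p(pair(a, a))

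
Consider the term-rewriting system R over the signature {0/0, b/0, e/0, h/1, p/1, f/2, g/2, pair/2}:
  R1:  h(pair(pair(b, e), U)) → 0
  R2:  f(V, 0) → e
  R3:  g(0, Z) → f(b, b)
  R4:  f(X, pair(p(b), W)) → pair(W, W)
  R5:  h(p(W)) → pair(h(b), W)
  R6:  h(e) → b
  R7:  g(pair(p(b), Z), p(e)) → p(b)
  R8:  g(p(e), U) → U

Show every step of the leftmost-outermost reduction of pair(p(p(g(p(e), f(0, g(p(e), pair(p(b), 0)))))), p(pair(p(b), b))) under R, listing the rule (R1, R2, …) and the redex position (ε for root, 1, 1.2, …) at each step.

1. pair(p(p(g(p(e), f(0, g(p(e), pair(p(b), 0)))))), p(pair(p(b), b)))  →  pair(p(p(f(0, g(p(e), pair(p(b), 0))))), p(pair(p(b), b)))   [R8 at 1.1.1]
2. pair(p(p(f(0, g(p(e), pair(p(b), 0))))), p(pair(p(b), b)))  →  pair(p(p(f(0, pair(p(b), 0)))), p(pair(p(b), b)))   [R8 at 1.1.1.2]
3. pair(p(p(f(0, pair(p(b), 0)))), p(pair(p(b), b)))  →  pair(p(p(pair(0, 0))), p(pair(p(b), b)))   [R4 at 1.1.1]

pair(p(p(pair(0, 0))), p(pair(p(b), b)))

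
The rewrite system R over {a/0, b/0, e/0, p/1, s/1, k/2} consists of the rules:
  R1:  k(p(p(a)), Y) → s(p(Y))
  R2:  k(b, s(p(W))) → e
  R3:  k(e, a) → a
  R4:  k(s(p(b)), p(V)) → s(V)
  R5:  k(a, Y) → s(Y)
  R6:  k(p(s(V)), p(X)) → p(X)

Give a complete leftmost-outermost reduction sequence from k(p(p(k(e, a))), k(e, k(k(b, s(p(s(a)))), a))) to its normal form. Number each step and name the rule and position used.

1. k(p(p(k(e, a))), k(e, k(k(b, s(p(s(a)))), a)))  →  k(p(p(a)), k(e, k(k(b, s(p(s(a)))), a)))   [R3 at 1.1.1]
2. k(p(p(a)), k(e, k(k(b, s(p(s(a)))), a)))  →  s(p(k(e, k(k(b, s(p(s(a)))), a))))   [R1 at ε]
3. s(p(k(e, k(k(b, s(p(s(a)))), a))))  →  s(p(k(e, k(e, a))))   [R2 at 1.1.2.1]
4. s(p(k(e, k(e, a))))  →  s(p(k(e, a)))   [R3 at 1.1.2]
5. s(p(k(e, a)))  →  s(p(a))   [R3 at 1.1]

s(p(a))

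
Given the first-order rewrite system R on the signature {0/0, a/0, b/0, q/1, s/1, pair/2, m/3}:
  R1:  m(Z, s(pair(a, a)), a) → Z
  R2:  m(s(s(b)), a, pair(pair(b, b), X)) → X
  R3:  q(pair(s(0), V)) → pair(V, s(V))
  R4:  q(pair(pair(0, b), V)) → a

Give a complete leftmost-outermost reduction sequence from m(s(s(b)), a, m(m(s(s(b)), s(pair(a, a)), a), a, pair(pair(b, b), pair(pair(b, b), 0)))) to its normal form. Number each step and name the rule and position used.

1. m(s(s(b)), a, m(m(s(s(b)), s(pair(a, a)), a), a, pair(pair(b, b), pair(pair(b, b), 0))))  →  m(s(s(b)), a, m(s(s(b)), a, pair(pair(b, b), pair(pair(b, b), 0))))   [R1 at 3.1]
2. m(s(s(b)), a, m(s(s(b)), a, pair(pair(b, b), pair(pair(b, b), 0))))  →  m(s(s(b)), a, pair(pair(b, b), 0))   [R2 at 3]
3. m(s(s(b)), a, pair(pair(b, b), 0))  →  0   [R2 at ε]

0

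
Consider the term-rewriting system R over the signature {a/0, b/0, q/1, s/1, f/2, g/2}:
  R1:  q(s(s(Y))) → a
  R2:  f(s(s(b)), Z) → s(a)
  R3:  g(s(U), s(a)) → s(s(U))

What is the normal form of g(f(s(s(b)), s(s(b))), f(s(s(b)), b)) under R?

s(s(a))

1. g(f(s(s(b)), s(s(b))), f(s(s(b)), b))  →  g(s(a), f(s(s(b)), b))   [R2 at 1]
2. g(s(a), f(s(s(b)), b))  →  g(s(a), s(a))   [R2 at 2]
3. g(s(a), s(a))  →  s(s(a))   [R3 at ε]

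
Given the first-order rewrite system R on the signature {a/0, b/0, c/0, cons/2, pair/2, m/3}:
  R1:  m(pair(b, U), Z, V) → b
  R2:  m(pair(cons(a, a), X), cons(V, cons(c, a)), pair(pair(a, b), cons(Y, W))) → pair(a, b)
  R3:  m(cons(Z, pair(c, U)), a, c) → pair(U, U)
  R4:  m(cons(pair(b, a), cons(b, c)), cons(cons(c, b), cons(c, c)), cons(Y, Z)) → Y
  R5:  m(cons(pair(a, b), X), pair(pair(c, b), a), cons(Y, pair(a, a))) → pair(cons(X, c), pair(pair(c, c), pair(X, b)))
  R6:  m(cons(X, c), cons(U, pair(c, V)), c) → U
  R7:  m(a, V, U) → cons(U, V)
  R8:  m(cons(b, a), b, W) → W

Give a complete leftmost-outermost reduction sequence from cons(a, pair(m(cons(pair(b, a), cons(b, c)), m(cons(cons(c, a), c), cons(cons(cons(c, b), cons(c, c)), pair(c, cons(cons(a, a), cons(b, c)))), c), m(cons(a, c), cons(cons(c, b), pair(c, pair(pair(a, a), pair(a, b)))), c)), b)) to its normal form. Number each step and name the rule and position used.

cons(a, pair(c, b))

1. cons(a, pair(m(cons(pair(b, a), cons(b, c)), m(cons(cons(c, a), c), cons(cons(cons(c, b), cons(c, c)), pair(c, cons(cons(a, a), cons(b, c)))), c), m(cons(a, c), cons(cons(c, b), pair(c, pair(pair(a, a), pair(a, b)))), c)), b))  →  cons(a, pair(m(cons(pair(b, a), cons(b, c)), cons(cons(c, b), cons(c, c)), m(cons(a, c), cons(cons(c, b), pair(c, pair(pair(a, a), pair(a, b)))), c)), b))   [R6 at 2.1.2]
2. cons(a, pair(m(cons(pair(b, a), cons(b, c)), cons(cons(c, b), cons(c, c)), m(cons(a, c), cons(cons(c, b), pair(c, pair(pair(a, a), pair(a, b)))), c)), b))  →  cons(a, pair(m(cons(pair(b, a), cons(b, c)), cons(cons(c, b), cons(c, c)), cons(c, b)), b))   [R6 at 2.1.3]
3. cons(a, pair(m(cons(pair(b, a), cons(b, c)), cons(cons(c, b), cons(c, c)), cons(c, b)), b))  →  cons(a, pair(c, b))   [R4 at 2.1]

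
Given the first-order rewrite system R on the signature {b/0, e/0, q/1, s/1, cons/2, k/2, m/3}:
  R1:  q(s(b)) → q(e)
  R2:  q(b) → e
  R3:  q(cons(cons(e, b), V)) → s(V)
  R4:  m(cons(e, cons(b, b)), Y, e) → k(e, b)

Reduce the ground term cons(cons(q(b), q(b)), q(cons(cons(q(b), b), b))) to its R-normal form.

cons(cons(e, e), s(b))

1. cons(cons(q(b), q(b)), q(cons(cons(q(b), b), b)))  →  cons(cons(e, q(b)), q(cons(cons(q(b), b), b)))   [R2 at 1.1]
2. cons(cons(e, q(b)), q(cons(cons(q(b), b), b)))  →  cons(cons(e, e), q(cons(cons(q(b), b), b)))   [R2 at 1.2]
3. cons(cons(e, e), q(cons(cons(q(b), b), b)))  →  cons(cons(e, e), q(cons(cons(e, b), b)))   [R2 at 2.1.1.1]
4. cons(cons(e, e), q(cons(cons(e, b), b)))  →  cons(cons(e, e), s(b))   [R3 at 2]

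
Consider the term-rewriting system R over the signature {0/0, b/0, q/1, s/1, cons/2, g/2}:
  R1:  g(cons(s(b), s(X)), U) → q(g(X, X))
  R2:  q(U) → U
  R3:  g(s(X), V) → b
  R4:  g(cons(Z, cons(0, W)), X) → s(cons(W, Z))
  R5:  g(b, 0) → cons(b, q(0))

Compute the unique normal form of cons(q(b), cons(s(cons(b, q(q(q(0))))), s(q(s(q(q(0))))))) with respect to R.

cons(b, cons(s(cons(b, 0)), s(s(0))))

1. cons(q(b), cons(s(cons(b, q(q(q(0))))), s(q(s(q(q(0)))))))  →  cons(b, cons(s(cons(b, q(q(q(0))))), s(q(s(q(q(0)))))))   [R2 at 1]
2. cons(b, cons(s(cons(b, q(q(q(0))))), s(q(s(q(q(0)))))))  →  cons(b, cons(s(cons(b, q(q(0)))), s(q(s(q(q(0)))))))   [R2 at 2.1.1.2]
3. cons(b, cons(s(cons(b, q(q(0)))), s(q(s(q(q(0)))))))  →  cons(b, cons(s(cons(b, q(0))), s(q(s(q(q(0)))))))   [R2 at 2.1.1.2]
4. cons(b, cons(s(cons(b, q(0))), s(q(s(q(q(0)))))))  →  cons(b, cons(s(cons(b, 0)), s(q(s(q(q(0)))))))   [R2 at 2.1.1.2]
5. cons(b, cons(s(cons(b, 0)), s(q(s(q(q(0)))))))  →  cons(b, cons(s(cons(b, 0)), s(s(q(q(0))))))   [R2 at 2.2.1]
6. cons(b, cons(s(cons(b, 0)), s(s(q(q(0))))))  →  cons(b, cons(s(cons(b, 0)), s(s(q(0)))))   [R2 at 2.2.1.1]
7. cons(b, cons(s(cons(b, 0)), s(s(q(0)))))  →  cons(b, cons(s(cons(b, 0)), s(s(0))))   [R2 at 2.2.1.1]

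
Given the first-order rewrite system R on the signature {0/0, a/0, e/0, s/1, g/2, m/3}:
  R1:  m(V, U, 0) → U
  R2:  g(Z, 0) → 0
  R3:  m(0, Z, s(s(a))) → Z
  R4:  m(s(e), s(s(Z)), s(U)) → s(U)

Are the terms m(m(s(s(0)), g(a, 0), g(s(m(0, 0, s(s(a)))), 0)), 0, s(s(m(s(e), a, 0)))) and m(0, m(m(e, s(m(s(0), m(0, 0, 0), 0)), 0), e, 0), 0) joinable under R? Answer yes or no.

no — NF(t₁) = 0, NF(t₂) = e

Reduce t₁ = m(m(s(s(0)), g(a, 0), g(s(m(0, 0, s(s(a)))), 0)), 0, s(s(m(s(e), a, 0)))):
1. m(m(s(s(0)), g(a, 0), g(s(m(0, 0, s(s(a)))), 0)), 0, s(s(m(s(e), a, 0))))  →  m(m(s(s(0)), 0, g(s(m(0, 0, s(s(a)))), 0)), 0, s(s(m(s(e), a, 0))))   [R2 at 1.2]
2. m(m(s(s(0)), 0, g(s(m(0, 0, s(s(a)))), 0)), 0, s(s(m(s(e), a, 0))))  →  m(m(s(s(0)), 0, 0), 0, s(s(m(s(e), a, 0))))   [R2 at 1.3]
3. m(m(s(s(0)), 0, 0), 0, s(s(m(s(e), a, 0))))  →  m(0, 0, s(s(m(s(e), a, 0))))   [R1 at 1]
4. m(0, 0, s(s(m(s(e), a, 0))))  →  m(0, 0, s(s(a)))   [R1 at 3.1.1]
5. m(0, 0, s(s(a)))  →  0   [R3 at ε]

Reduce t₂ = m(0, m(m(e, s(m(s(0), m(0, 0, 0), 0)), 0), e, 0), 0):
1. m(0, m(m(e, s(m(s(0), m(0, 0, 0), 0)), 0), e, 0), 0)  →  m(m(e, s(m(s(0), m(0, 0, 0), 0)), 0), e, 0)   [R1 at ε]
2. m(m(e, s(m(s(0), m(0, 0, 0), 0)), 0), e, 0)  →  e   [R1 at ε]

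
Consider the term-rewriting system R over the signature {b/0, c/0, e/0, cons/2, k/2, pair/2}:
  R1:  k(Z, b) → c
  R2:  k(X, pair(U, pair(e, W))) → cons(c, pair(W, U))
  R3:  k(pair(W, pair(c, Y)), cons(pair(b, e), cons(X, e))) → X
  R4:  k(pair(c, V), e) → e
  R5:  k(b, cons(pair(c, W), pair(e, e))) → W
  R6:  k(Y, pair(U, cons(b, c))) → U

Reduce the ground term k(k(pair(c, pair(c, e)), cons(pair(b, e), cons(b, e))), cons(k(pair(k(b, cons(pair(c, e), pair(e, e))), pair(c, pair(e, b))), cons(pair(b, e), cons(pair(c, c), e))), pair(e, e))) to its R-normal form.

1. k(k(pair(c, pair(c, e)), cons(pair(b, e), cons(b, e))), cons(k(pair(k(b, cons(pair(c, e), pair(e, e))), pair(c, pair(e, b))), cons(pair(b, e), cons(pair(c, c), e))), pair(e, e)))  →  k(b, cons(k(pair(k(b, cons(pair(c, e), pair(e, e))), pair(c, pair(e, b))), cons(pair(b, e), cons(pair(c, c), e))), pair(e, e)))   [R3 at 1]
2. k(b, cons(k(pair(k(b, cons(pair(c, e), pair(e, e))), pair(c, pair(e, b))), cons(pair(b, e), cons(pair(c, c), e))), pair(e, e)))  →  k(b, cons(pair(c, c), pair(e, e)))   [R3 at 2.1]
3. k(b, cons(pair(c, c), pair(e, e)))  →  c   [R5 at ε]

c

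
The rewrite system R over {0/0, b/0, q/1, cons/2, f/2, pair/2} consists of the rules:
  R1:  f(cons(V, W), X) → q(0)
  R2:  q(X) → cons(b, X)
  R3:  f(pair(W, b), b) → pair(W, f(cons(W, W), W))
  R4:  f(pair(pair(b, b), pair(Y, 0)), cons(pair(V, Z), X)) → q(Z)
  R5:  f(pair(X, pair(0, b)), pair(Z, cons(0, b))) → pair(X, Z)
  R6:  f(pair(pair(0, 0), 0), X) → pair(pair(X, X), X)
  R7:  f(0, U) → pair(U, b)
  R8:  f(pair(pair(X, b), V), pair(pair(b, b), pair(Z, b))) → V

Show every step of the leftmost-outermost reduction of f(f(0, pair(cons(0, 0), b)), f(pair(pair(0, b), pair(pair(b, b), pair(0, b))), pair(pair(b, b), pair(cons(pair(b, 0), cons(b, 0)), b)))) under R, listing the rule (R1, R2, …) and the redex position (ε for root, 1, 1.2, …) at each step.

1. f(f(0, pair(cons(0, 0), b)), f(pair(pair(0, b), pair(pair(b, b), pair(0, b))), pair(pair(b, b), pair(cons(pair(b, 0), cons(b, 0)), b))))  →  f(pair(pair(cons(0, 0), b), b), f(pair(pair(0, b), pair(pair(b, b), pair(0, b))), pair(pair(b, b), pair(cons(pair(b, 0), cons(b, 0)), b))))   [R7 at 1]
2. f(pair(pair(cons(0, 0), b), b), f(pair(pair(0, b), pair(pair(b, b), pair(0, b))), pair(pair(b, b), pair(cons(pair(b, 0), cons(b, 0)), b))))  →  f(pair(pair(cons(0, 0), b), b), pair(pair(b, b), pair(0, b)))   [R8 at 2]
3. f(pair(pair(cons(0, 0), b), b), pair(pair(b, b), pair(0, b)))  →  b   [R8 at ε]

b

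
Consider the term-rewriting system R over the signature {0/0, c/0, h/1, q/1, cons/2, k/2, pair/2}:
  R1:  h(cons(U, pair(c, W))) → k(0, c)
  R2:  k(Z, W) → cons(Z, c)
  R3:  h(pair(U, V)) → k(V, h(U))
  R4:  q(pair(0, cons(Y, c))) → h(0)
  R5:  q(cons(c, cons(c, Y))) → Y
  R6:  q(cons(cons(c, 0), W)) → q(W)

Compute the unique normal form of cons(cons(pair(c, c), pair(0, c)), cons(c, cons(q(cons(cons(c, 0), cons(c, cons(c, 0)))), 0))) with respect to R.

1. cons(cons(pair(c, c), pair(0, c)), cons(c, cons(q(cons(cons(c, 0), cons(c, cons(c, 0)))), 0)))  →  cons(cons(pair(c, c), pair(0, c)), cons(c, cons(q(cons(c, cons(c, 0))), 0)))   [R6 at 2.2.1]
2. cons(cons(pair(c, c), pair(0, c)), cons(c, cons(q(cons(c, cons(c, 0))), 0)))  →  cons(cons(pair(c, c), pair(0, c)), cons(c, cons(0, 0)))   [R5 at 2.2.1]

cons(cons(pair(c, c), pair(0, c)), cons(c, cons(0, 0)))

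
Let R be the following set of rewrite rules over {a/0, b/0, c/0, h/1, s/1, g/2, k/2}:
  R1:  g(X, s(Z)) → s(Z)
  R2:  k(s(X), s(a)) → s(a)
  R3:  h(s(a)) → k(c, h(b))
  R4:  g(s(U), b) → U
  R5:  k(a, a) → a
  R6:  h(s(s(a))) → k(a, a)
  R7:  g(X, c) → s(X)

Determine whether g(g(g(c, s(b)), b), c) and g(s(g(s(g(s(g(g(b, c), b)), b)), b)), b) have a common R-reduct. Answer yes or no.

Reduce t₁ = g(g(g(c, s(b)), b), c):
1. g(g(g(c, s(b)), b), c)  →  s(g(g(c, s(b)), b))   [R7 at ε]
2. s(g(g(c, s(b)), b))  →  s(g(s(b), b))   [R1 at 1.1]
3. s(g(s(b), b))  →  s(b)   [R4 at 1]

Reduce t₂ = g(s(g(s(g(s(g(g(b, c), b)), b)), b)), b):
1. g(s(g(s(g(s(g(g(b, c), b)), b)), b)), b)  →  g(s(g(s(g(g(b, c), b)), b)), b)   [R4 at ε]
2. g(s(g(s(g(g(b, c), b)), b)), b)  →  g(s(g(g(b, c), b)), b)   [R4 at ε]
3. g(s(g(g(b, c), b)), b)  →  g(g(b, c), b)   [R4 at ε]
4. g(g(b, c), b)  →  g(s(b), b)   [R7 at 1]
5. g(s(b), b)  →  b   [R4 at ε]

no — NF(t₁) = s(b), NF(t₂) = b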